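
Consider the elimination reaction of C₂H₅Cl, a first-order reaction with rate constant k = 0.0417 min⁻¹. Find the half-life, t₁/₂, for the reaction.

16.62 min

Step 1: For a first-order reaction, t₁/₂ = ln(2)/k
Step 2: t₁/₂ = ln(2)/0.0417
Step 3: t₁/₂ = 0.6931/0.0417 = 16.62 min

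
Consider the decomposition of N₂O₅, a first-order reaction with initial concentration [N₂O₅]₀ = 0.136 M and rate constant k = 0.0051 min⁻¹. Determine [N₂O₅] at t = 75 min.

0.09277 M

Step 1: For a first-order reaction: [N₂O₅] = [N₂O₅]₀ × e^(-kt)
Step 2: [N₂O₅] = 0.136 × e^(-0.0051 × 75)
Step 3: [N₂O₅] = 0.136 × e^(-0.3825)
Step 4: [N₂O₅] = 0.136 × 0.682154 = 0.09277 M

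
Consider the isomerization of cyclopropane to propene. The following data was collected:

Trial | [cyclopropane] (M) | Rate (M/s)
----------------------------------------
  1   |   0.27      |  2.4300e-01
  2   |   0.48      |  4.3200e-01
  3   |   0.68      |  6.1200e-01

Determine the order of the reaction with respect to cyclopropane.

first order (1)

Step 1: Compare trials to find order n where rate₂/rate₁ = ([cyclopropane]₂/[cyclopropane]₁)^n
Step 2: rate₂/rate₁ = 4.3200e-01/2.4300e-01 = 1.778
Step 3: [cyclopropane]₂/[cyclopropane]₁ = 0.48/0.27 = 1.778
Step 4: n = ln(1.778)/ln(1.778) = 1.00 ≈ 1
Step 5: The reaction is first order in cyclopropane.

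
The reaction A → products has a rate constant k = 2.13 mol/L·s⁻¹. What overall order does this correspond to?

zeroth order (0)

Step 1: The units of k for an nth-order reaction are (concentration)^(1-n)·(time)⁻¹.
Step 2: Here k has units mol/L·s⁻¹, so the concentration exponent is 1.
Step 3: 1 - n = 1 ⇒ n = 0. The reaction is zeroth order.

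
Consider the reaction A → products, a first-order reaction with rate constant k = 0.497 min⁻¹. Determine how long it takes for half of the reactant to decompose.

1.395 min

Step 1: For a first-order reaction, t₁/₂ = ln(2)/k
Step 2: t₁/₂ = ln(2)/0.497
Step 3: t₁/₂ = 0.6931/0.497 = 1.395 min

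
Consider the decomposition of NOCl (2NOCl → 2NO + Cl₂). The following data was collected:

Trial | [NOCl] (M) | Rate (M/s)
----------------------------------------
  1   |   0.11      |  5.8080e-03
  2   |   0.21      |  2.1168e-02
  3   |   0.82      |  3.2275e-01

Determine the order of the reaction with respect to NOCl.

second order (2)

Step 1: Compare trials to find order n where rate₂/rate₁ = ([NOCl]₂/[NOCl]₁)^n
Step 2: rate₂/rate₁ = 2.1168e-02/5.8080e-03 = 3.645
Step 3: [NOCl]₂/[NOCl]₁ = 0.21/0.11 = 1.909
Step 4: n = ln(3.645)/ln(1.909) = 2.00 ≈ 2
Step 5: The reaction is second order in NOCl.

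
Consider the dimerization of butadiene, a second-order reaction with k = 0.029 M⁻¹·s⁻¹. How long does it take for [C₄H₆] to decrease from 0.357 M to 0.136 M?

157 s

Step 1: For second-order: t = (1/[C₄H₆] - 1/[C₄H₆]₀)/k
Step 2: t = (1/0.136 - 1/0.357)/0.029
Step 3: t = (7.353 - 2.801)/0.029
Step 4: t = 4.552/0.029 = 157 s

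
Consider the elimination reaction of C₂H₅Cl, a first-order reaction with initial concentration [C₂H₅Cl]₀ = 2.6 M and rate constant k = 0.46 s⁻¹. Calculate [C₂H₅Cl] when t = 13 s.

0.006575 M

Step 1: For a first-order reaction: [C₂H₅Cl] = [C₂H₅Cl]₀ × e^(-kt)
Step 2: [C₂H₅Cl] = 2.6 × e^(-0.46 × 13)
Step 3: [C₂H₅Cl] = 2.6 × e^(-5.98)
Step 4: [C₂H₅Cl] = 2.6 × 0.00252883 = 0.006575 M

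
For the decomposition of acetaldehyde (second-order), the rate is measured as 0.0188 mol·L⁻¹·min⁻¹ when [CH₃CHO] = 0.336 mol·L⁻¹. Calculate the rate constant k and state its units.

0.1665 (mol·L⁻¹)⁻¹·min⁻¹

Step 1: rate = k[CH₃CHO]^2, so k = rate / [CH₃CHO]^2.
Step 2: k = 0.0188 / (0.336)^2 = 0.0188 / 0.1129.
Step 3: k = 0.1665 (mol·L⁻¹)⁻¹·min⁻¹.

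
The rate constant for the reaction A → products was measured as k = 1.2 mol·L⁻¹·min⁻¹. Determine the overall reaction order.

zeroth order (0)

Step 1: The units of k for an nth-order reaction are (concentration)^(1-n)·(time)⁻¹.
Step 2: Here k has units mol·L⁻¹·min⁻¹, so the concentration exponent is 1.
Step 3: 1 - n = 1 ⇒ n = 0. The reaction is zeroth order.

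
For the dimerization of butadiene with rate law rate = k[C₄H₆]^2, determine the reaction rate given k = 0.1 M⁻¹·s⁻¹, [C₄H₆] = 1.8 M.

0.324 M/s

Step 1: Identify the rate law: rate = k[C₄H₆]^2
Step 2: Substitute values: rate = 0.1 × (1.8)^2
Step 3: Calculate: rate = 0.1 × 3.24 = 0.324 M/s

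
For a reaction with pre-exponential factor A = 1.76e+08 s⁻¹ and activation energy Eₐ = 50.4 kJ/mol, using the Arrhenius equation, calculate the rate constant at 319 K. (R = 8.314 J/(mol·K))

9.83e-01 s⁻¹

Step 1: Use the Arrhenius equation: k = A × exp(-Eₐ/RT)
Step 2: Convert Eₐ to J/mol: 50.4 kJ/mol = 50400 J/mol
Step 3: Calculate the exponent: -Eₐ/(RT) = -50400/(8.314 × 319) = -19.00334
Step 4: k = 1.76e+08 × exp(-19.00334)
Step 5: k = 1.76e+08 × 5.58411e-09 = 9.8280e-01 s⁻¹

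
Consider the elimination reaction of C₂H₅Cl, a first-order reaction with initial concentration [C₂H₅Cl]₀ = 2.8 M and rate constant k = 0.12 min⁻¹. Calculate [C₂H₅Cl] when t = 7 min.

1.209 M

Step 1: For a first-order reaction: [C₂H₅Cl] = [C₂H₅Cl]₀ × e^(-kt)
Step 2: [C₂H₅Cl] = 2.8 × e^(-0.12 × 7)
Step 3: [C₂H₅Cl] = 2.8 × e^(-0.84)
Step 4: [C₂H₅Cl] = 2.8 × 0.431711 = 1.209 M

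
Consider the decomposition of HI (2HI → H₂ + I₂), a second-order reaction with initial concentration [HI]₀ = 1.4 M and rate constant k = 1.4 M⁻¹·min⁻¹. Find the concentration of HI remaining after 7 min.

0.09511 M

Step 1: For a second-order reaction: 1/[HI] = 1/[HI]₀ + kt
Step 2: 1/[HI] = 1/1.4 + 1.4 × 7
Step 3: 1/[HI] = 0.7143 + 9.8 = 10.51
Step 4: [HI] = 1/10.51 = 0.09511 M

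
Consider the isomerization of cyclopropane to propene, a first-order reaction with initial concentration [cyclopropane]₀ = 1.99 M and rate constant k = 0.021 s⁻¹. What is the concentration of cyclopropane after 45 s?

0.7735 M

Step 1: For a first-order reaction: [cyclopropane] = [cyclopropane]₀ × e^(-kt)
Step 2: [cyclopropane] = 1.99 × e^(-0.021 × 45)
Step 3: [cyclopropane] = 1.99 × e^(-0.945)
Step 4: [cyclopropane] = 1.99 × 0.38868 = 0.7735 M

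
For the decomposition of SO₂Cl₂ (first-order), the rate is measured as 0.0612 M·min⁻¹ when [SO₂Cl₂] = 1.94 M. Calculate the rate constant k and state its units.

0.03155 min⁻¹

Step 1: rate = k[SO₂Cl₂]^1, so k = rate / [SO₂Cl₂]^1.
Step 2: k = 0.0612 / (1.94)^1 = 0.0612 / 1.94.
Step 3: k = 0.03155 min⁻¹.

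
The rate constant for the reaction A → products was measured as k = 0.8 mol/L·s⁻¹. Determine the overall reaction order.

zeroth order (0)

Step 1: The units of k for an nth-order reaction are (concentration)^(1-n)·(time)⁻¹.
Step 2: Here k has units mol/L·s⁻¹, so the concentration exponent is 1.
Step 3: 1 - n = 1 ⇒ n = 0. The reaction is zeroth order.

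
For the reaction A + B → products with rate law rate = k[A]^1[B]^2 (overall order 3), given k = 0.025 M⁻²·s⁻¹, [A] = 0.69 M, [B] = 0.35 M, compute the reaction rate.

0.002113 M/s

Step 1: The rate law is rate = k[A]^1[B]^2, overall order = 1+2 = 3
Step 2: Substitute values: rate = 0.025 × (0.69)^1 × (0.35)^2
Step 3: rate = 0.025 × 0.69 × 0.1225 = 0.00211312 M/s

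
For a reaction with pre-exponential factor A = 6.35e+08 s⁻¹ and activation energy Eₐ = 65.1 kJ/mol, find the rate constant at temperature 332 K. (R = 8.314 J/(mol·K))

3.63e-02 s⁻¹

Step 1: Use the Arrhenius equation: k = A × exp(-Eₐ/RT)
Step 2: Convert Eₐ to J/mol: 65.1 kJ/mol = 65100 J/mol
Step 3: Calculate the exponent: -Eₐ/(RT) = -65100/(8.314 × 332) = -23.58484
Step 4: k = 6.35e+08 × exp(-23.58484)
Step 5: k = 6.35e+08 × 5.71787e-11 = 3.6308e-02 s⁻¹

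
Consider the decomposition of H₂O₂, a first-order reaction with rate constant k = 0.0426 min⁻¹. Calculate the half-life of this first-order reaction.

16.27 min

Step 1: For a first-order reaction, t₁/₂ = ln(2)/k
Step 2: t₁/₂ = ln(2)/0.0426
Step 3: t₁/₂ = 0.6931/0.0426 = 16.27 min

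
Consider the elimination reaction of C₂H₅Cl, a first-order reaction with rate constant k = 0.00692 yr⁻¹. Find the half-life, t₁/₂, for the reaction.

100.2 yr

Step 1: For a first-order reaction, t₁/₂ = ln(2)/k
Step 2: t₁/₂ = ln(2)/0.00692
Step 3: t₁/₂ = 0.6931/0.00692 = 100.2 yr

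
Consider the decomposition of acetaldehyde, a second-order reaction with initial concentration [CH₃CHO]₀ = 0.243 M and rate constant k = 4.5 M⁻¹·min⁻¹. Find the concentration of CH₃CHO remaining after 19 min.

0.01116 M

Step 1: For a second-order reaction: 1/[CH₃CHO] = 1/[CH₃CHO]₀ + kt
Step 2: 1/[CH₃CHO] = 1/0.243 + 4.5 × 19
Step 3: 1/[CH₃CHO] = 4.115 + 85.5 = 89.62
Step 4: [CH₃CHO] = 1/89.62 = 0.01116 M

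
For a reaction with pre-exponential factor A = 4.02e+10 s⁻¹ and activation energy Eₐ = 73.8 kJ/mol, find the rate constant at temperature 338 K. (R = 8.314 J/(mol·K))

1.58e-01 s⁻¹

Step 1: Use the Arrhenius equation: k = A × exp(-Eₐ/RT)
Step 2: Convert Eₐ to J/mol: 73.8 kJ/mol = 73800 J/mol
Step 3: Calculate the exponent: -Eₐ/(RT) = -73800/(8.314 × 338) = -26.26211
Step 4: k = 4.02e+10 × exp(-26.26211)
Step 5: k = 4.02e+10 × 3.93107e-12 = 1.5803e-01 s⁻¹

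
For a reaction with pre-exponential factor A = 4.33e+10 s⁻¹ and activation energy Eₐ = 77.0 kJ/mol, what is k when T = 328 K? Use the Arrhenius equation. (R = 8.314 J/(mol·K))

2.36e-02 s⁻¹

Step 1: Use the Arrhenius equation: k = A × exp(-Eₐ/RT)
Step 2: Convert Eₐ to J/mol: 77.0 kJ/mol = 77000 J/mol
Step 3: Calculate the exponent: -Eₐ/(RT) = -77000/(8.314 × 328) = -28.23624
Step 4: k = 4.33e+10 × exp(-28.23624)
Step 5: k = 4.33e+10 × 5.45955e-13 = 2.3640e-02 s⁻¹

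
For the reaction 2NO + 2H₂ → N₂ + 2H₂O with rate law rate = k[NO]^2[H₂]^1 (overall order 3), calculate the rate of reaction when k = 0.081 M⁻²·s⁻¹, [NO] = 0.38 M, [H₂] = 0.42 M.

0.004912 M/s

Step 1: The rate law is rate = k[NO]^2[H₂]^1, overall order = 2+1 = 3
Step 2: Substitute values: rate = 0.081 × (0.38)^2 × (0.42)^1
Step 3: rate = 0.081 × 0.1444 × 0.42 = 0.00491249 M/s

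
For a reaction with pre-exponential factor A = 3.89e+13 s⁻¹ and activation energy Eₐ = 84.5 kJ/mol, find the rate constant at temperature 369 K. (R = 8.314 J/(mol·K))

4.25e+01 s⁻¹

Step 1: Use the Arrhenius equation: k = A × exp(-Eₐ/RT)
Step 2: Convert Eₐ to J/mol: 84.5 kJ/mol = 84500 J/mol
Step 3: Calculate the exponent: -Eₐ/(RT) = -84500/(8.314 × 369) = -27.54358
Step 4: k = 3.89e+13 × exp(-27.54358)
Step 5: k = 3.89e+13 × 1.09138e-12 = 4.2455e+01 s⁻¹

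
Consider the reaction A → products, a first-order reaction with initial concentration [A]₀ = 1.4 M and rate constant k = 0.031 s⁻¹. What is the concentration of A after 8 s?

1.093 M

Step 1: For a first-order reaction: [A] = [A]₀ × e^(-kt)
Step 2: [A] = 1.4 × e^(-0.031 × 8)
Step 3: [A] = 1.4 × e^(-0.248)
Step 4: [A] = 1.4 × 0.78036 = 1.093 M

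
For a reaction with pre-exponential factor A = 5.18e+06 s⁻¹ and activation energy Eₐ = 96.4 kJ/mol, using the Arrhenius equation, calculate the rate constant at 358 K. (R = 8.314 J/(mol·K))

4.45e-08 s⁻¹

Step 1: Use the Arrhenius equation: k = A × exp(-Eₐ/RT)
Step 2: Convert Eₐ to J/mol: 96.4 kJ/mol = 96400 J/mol
Step 3: Calculate the exponent: -Eₐ/(RT) = -96400/(8.314 × 358) = -32.38799
Step 4: k = 5.18e+06 × exp(-32.38799)
Step 5: k = 5.18e+06 × 8.59161e-15 = 4.4505e-08 s⁻¹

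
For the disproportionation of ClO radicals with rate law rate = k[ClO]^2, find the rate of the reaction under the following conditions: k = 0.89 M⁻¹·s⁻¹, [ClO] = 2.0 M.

3.56 M/s

Step 1: Identify the rate law: rate = k[ClO]^2
Step 2: Substitute values: rate = 0.89 × (2.0)^2
Step 3: Calculate: rate = 0.89 × 4 = 3.56 M/s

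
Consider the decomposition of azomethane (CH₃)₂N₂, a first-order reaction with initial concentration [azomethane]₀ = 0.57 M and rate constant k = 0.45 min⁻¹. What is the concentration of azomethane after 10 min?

0.006332 M

Step 1: For a first-order reaction: [azomethane] = [azomethane]₀ × e^(-kt)
Step 2: [azomethane] = 0.57 × e^(-0.45 × 10)
Step 3: [azomethane] = 0.57 × e^(-4.5)
Step 4: [azomethane] = 0.57 × 0.011109 = 0.006332 M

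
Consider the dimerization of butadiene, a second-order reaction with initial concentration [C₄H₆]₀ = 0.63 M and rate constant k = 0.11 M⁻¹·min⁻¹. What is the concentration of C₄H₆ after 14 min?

0.3198 M

Step 1: For a second-order reaction: 1/[C₄H₆] = 1/[C₄H₆]₀ + kt
Step 2: 1/[C₄H₆] = 1/0.63 + 0.11 × 14
Step 3: 1/[C₄H₆] = 1.587 + 1.54 = 3.127
Step 4: [C₄H₆] = 1/3.127 = 0.3198 M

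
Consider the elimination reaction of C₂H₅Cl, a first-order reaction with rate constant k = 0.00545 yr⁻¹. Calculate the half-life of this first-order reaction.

127.2 yr

Step 1: For a first-order reaction, t₁/₂ = ln(2)/k
Step 2: t₁/₂ = ln(2)/0.00545
Step 3: t₁/₂ = 0.6931/0.00545 = 127.2 yr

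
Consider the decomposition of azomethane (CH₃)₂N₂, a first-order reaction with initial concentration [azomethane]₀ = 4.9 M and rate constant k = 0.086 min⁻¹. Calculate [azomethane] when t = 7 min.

2.684 M

Step 1: For a first-order reaction: [azomethane] = [azomethane]₀ × e^(-kt)
Step 2: [azomethane] = 4.9 × e^(-0.086 × 7)
Step 3: [azomethane] = 4.9 × e^(-0.602)
Step 4: [azomethane] = 4.9 × 0.547715 = 2.684 M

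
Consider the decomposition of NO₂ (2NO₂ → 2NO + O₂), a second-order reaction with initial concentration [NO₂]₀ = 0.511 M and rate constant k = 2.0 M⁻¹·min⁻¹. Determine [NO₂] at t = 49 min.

0.01 M

Step 1: For a second-order reaction: 1/[NO₂] = 1/[NO₂]₀ + kt
Step 2: 1/[NO₂] = 1/0.511 + 2.0 × 49
Step 3: 1/[NO₂] = 1.957 + 98 = 99.96
Step 4: [NO₂] = 1/99.96 = 0.01 M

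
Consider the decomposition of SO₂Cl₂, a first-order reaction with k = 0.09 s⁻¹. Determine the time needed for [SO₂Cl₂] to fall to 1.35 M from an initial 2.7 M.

7.702 s

Step 1: For first-order: t = ln([SO₂Cl₂]₀/[SO₂Cl₂])/k
Step 2: t = ln(2.7/1.35)/0.09
Step 3: t = ln(2)/0.09
Step 4: t = 0.6931/0.09 = 7.702 s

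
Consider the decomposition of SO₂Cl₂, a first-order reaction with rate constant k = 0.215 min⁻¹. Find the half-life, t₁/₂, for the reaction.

3.224 min

Step 1: For a first-order reaction, t₁/₂ = ln(2)/k
Step 2: t₁/₂ = ln(2)/0.215
Step 3: t₁/₂ = 0.6931/0.215 = 3.224 min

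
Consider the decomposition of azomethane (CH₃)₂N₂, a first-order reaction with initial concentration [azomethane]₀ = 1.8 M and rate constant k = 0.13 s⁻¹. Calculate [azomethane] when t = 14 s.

0.2916 M

Step 1: For a first-order reaction: [azomethane] = [azomethane]₀ × e^(-kt)
Step 2: [azomethane] = 1.8 × e^(-0.13 × 14)
Step 3: [azomethane] = 1.8 × e^(-1.82)
Step 4: [azomethane] = 1.8 × 0.162026 = 0.2916 M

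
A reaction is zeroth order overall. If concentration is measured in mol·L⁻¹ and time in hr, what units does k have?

mol·L⁻¹·hr⁻¹

Step 1: For overall order n, rate = k × (concentration)^n.
Step 2: Rate has units mol·L⁻¹·hr⁻¹; concentration term has units (mol·L⁻¹)^0.
Step 3: k = rate / (concentration)^n, so units of k = (mol·L⁻¹)^(1-0)·hr⁻¹ = mol·L⁻¹·hr⁻¹.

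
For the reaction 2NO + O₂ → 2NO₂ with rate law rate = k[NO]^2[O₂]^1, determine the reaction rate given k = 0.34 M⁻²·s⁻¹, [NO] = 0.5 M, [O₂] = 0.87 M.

0.07395 M/s

Step 1: The rate law is rate = k[NO]^2[O₂]^1
Step 2: Substitute: rate = 0.34 × (0.5)^2 × (0.87)^1
Step 3: rate = 0.34 × 0.25 × 0.87 = 0.07395 M/s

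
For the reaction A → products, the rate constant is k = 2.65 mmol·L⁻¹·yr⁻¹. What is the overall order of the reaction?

zeroth order (0)

Step 1: The units of k for an nth-order reaction are (concentration)^(1-n)·(time)⁻¹.
Step 2: Here k has units mmol·L⁻¹·yr⁻¹, so the concentration exponent is 1.
Step 3: 1 - n = 1 ⇒ n = 0. The reaction is zeroth order.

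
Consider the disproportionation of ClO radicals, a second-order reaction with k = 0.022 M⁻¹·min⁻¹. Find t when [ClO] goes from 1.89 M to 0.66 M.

44.82 min

Step 1: For second-order: t = (1/[ClO] - 1/[ClO]₀)/k
Step 2: t = (1/0.66 - 1/1.89)/0.022
Step 3: t = (1.515 - 0.5291)/0.022
Step 4: t = 0.9861/0.022 = 44.82 min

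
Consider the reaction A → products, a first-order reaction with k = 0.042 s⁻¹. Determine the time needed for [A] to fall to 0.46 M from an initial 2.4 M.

39.33 s

Step 1: For first-order: t = ln([A]₀/[A])/k
Step 2: t = ln(2.4/0.46)/0.042
Step 3: t = ln(5.217)/0.042
Step 4: t = 1.652/0.042 = 39.33 s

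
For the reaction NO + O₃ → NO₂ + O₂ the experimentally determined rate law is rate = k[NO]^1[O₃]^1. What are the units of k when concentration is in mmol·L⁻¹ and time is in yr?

(mmol·L⁻¹)⁻¹·yr⁻¹

Step 1: Overall order = 1 + 1 = 2.
Step 2: rate has units mmol·L⁻¹·yr⁻¹; [NO]^1[O₃]^1 has units (mmol·L⁻¹)^2.
Step 3: k = rate/([NO]^1[O₃]^1), so units of k = (mmol·L⁻¹)^(1-2)·yr⁻¹ = (mmol·L⁻¹)⁻¹·yr⁻¹.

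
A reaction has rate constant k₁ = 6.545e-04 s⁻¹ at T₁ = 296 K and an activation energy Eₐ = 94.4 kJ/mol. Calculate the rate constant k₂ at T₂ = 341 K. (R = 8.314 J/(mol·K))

1.034e-01 s⁻¹

Step 1: Use the two-temperature Arrhenius form: ln(k₂/k₁) = -Eₐ/R × (1/T₂ - 1/T₁)
Step 2: Convert Eₐ to J/mol: 94.4 kJ/mol = 94400 J/mol
Step 3: 1/T₂ - 1/T₁ = 1/341 - 1/296 = -4.458271e-04 K⁻¹
Step 4: ln(k₂/k₁) = -94400/8.314 × -4.458271e-04 = 5.06207
Step 5: k₂ = k₁ × exp(5.06207) = 6.545e-04 × 1.57917e+02 = 1.034e-01 s⁻¹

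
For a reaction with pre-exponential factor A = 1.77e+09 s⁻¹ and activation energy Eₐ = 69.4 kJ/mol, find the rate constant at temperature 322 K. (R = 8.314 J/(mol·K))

9.76e-03 s⁻¹

Step 1: Use the Arrhenius equation: k = A × exp(-Eₐ/RT)
Step 2: Convert Eₐ to J/mol: 69.4 kJ/mol = 69400 J/mol
Step 3: Calculate the exponent: -Eₐ/(RT) = -69400/(8.314 × 322) = -25.92350
Step 4: k = 1.77e+09 × exp(-25.92350)
Step 5: k = 1.77e+09 × 5.51527e-12 = 9.7620e-03 s⁻¹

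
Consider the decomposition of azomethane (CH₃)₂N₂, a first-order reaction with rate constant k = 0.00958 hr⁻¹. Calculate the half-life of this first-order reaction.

72.35 hr

Step 1: For a first-order reaction, t₁/₂ = ln(2)/k
Step 2: t₁/₂ = ln(2)/0.00958
Step 3: t₁/₂ = 0.6931/0.00958 = 72.35 hr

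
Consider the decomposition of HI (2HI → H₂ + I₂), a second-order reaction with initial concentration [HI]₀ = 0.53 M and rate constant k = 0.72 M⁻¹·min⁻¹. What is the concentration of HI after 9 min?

0.1195 M

Step 1: For a second-order reaction: 1/[HI] = 1/[HI]₀ + kt
Step 2: 1/[HI] = 1/0.53 + 0.72 × 9
Step 3: 1/[HI] = 1.887 + 6.48 = 8.367
Step 4: [HI] = 1/8.367 = 0.1195 M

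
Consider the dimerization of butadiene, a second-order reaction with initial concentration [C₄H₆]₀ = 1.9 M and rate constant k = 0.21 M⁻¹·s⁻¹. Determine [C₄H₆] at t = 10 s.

0.3808 M

Step 1: For a second-order reaction: 1/[C₄H₆] = 1/[C₄H₆]₀ + kt
Step 2: 1/[C₄H₆] = 1/1.9 + 0.21 × 10
Step 3: 1/[C₄H₆] = 0.5263 + 2.1 = 2.626
Step 4: [C₄H₆] = 1/2.626 = 0.3808 M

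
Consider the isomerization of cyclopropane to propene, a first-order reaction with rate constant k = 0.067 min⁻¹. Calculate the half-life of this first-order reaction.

10.35 min

Step 1: For a first-order reaction, t₁/₂ = ln(2)/k
Step 2: t₁/₂ = ln(2)/0.067
Step 3: t₁/₂ = 0.6931/0.067 = 10.35 min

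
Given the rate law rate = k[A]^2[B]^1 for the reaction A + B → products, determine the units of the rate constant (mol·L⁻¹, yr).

(mol·L⁻¹)⁻²·yr⁻¹

Step 1: Overall order = 2 + 1 = 3.
Step 2: rate has units mol·L⁻¹·yr⁻¹; [A]^2[B]^1 has units (mol·L⁻¹)^3.
Step 3: k = rate/([A]^2[B]^1), so units of k = (mol·L⁻¹)^(1-3)·yr⁻¹ = (mol·L⁻¹)⁻²·yr⁻¹.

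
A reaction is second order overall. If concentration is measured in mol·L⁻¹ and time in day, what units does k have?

(mol·L⁻¹)⁻¹·day⁻¹

Step 1: For overall order n, rate = k × (concentration)^n.
Step 2: Rate has units mol·L⁻¹·day⁻¹; concentration term has units (mol·L⁻¹)^2.
Step 3: k = rate / (concentration)^n, so units of k = (mol·L⁻¹)^(1-2)·day⁻¹ = (mol·L⁻¹)⁻¹·day⁻¹.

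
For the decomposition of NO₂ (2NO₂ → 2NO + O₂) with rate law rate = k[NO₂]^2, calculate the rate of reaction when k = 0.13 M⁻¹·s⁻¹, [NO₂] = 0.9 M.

0.1053 M/s

Step 1: Identify the rate law: rate = k[NO₂]^2
Step 2: Substitute values: rate = 0.13 × (0.9)^2
Step 3: Calculate: rate = 0.13 × 0.81 = 0.1053 M/s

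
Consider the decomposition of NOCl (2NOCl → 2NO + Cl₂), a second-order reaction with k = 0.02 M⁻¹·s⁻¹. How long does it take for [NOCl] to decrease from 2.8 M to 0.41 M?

104.1 s

Step 1: For second-order: t = (1/[NOCl] - 1/[NOCl]₀)/k
Step 2: t = (1/0.41 - 1/2.8)/0.02
Step 3: t = (2.439 - 0.3571)/0.02
Step 4: t = 2.082/0.02 = 104.1 s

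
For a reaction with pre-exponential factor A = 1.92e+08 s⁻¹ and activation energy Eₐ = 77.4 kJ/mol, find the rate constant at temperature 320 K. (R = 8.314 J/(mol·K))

4.45e-05 s⁻¹

Step 1: Use the Arrhenius equation: k = A × exp(-Eₐ/RT)
Step 2: Convert Eₐ to J/mol: 77.4 kJ/mol = 77400 J/mol
Step 3: Calculate the exponent: -Eₐ/(RT) = -77400/(8.314 × 320) = -29.09249
Step 4: k = 1.92e+08 × exp(-29.09249)
Step 5: k = 1.92e+08 × 2.31895e-13 = 4.4524e-05 s⁻¹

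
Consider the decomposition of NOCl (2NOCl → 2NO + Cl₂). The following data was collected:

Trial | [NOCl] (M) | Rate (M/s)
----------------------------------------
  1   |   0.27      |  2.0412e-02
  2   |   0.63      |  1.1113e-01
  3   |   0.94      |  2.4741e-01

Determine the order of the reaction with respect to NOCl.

second order (2)

Step 1: Compare trials to find order n where rate₂/rate₁ = ([NOCl]₂/[NOCl]₁)^n
Step 2: rate₂/rate₁ = 1.1113e-01/2.0412e-02 = 5.444
Step 3: [NOCl]₂/[NOCl]₁ = 0.63/0.27 = 2.333
Step 4: n = ln(5.444)/ln(2.333) = 2.00 ≈ 2
Step 5: The reaction is second order in NOCl.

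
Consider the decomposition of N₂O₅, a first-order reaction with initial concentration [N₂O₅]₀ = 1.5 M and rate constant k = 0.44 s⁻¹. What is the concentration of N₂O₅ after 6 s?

0.107 M

Step 1: For a first-order reaction: [N₂O₅] = [N₂O₅]₀ × e^(-kt)
Step 2: [N₂O₅] = 1.5 × e^(-0.44 × 6)
Step 3: [N₂O₅] = 1.5 × e^(-2.64)
Step 4: [N₂O₅] = 1.5 × 0.0713613 = 0.107 M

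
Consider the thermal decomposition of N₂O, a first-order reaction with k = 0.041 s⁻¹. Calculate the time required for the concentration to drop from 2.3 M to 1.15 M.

16.91 s

Step 1: For first-order: t = ln([N₂O]₀/[N₂O])/k
Step 2: t = ln(2.3/1.15)/0.041
Step 3: t = ln(2)/0.041
Step 4: t = 0.6931/0.041 = 16.91 s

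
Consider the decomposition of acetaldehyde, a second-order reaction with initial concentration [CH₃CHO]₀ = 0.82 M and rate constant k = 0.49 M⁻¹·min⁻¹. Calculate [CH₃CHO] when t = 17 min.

0.1047 M

Step 1: For a second-order reaction: 1/[CH₃CHO] = 1/[CH₃CHO]₀ + kt
Step 2: 1/[CH₃CHO] = 1/0.82 + 0.49 × 17
Step 3: 1/[CH₃CHO] = 1.22 + 8.33 = 9.55
Step 4: [CH₃CHO] = 1/9.55 = 0.1047 M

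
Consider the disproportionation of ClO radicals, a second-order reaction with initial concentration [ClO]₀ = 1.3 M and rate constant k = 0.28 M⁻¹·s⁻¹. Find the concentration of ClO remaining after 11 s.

0.2598 M

Step 1: For a second-order reaction: 1/[ClO] = 1/[ClO]₀ + kt
Step 2: 1/[ClO] = 1/1.3 + 0.28 × 11
Step 3: 1/[ClO] = 0.7692 + 3.08 = 3.849
Step 4: [ClO] = 1/3.849 = 0.2598 M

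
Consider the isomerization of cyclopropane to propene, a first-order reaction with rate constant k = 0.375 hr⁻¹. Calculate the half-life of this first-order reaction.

1.848 hr

Step 1: For a first-order reaction, t₁/₂ = ln(2)/k
Step 2: t₁/₂ = ln(2)/0.375
Step 3: t₁/₂ = 0.6931/0.375 = 1.848 hr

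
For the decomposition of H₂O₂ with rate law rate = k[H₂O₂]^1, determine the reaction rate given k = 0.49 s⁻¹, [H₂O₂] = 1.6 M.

0.784 M/s

Step 1: Identify the rate law: rate = k[H₂O₂]^1
Step 2: Substitute values: rate = 0.49 × (1.6)^1
Step 3: Calculate: rate = 0.49 × 1.6 = 0.784 M/s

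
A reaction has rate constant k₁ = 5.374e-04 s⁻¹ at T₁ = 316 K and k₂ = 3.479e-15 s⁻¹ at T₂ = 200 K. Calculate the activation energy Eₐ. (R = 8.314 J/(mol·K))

116.7 kJ/mol

Step 1: Use the two-temperature Arrhenius form: ln(k₂/k₁) = -Eₐ/R × (1/T₂ - 1/T₁)
Step 2: ln(k₂/k₁) = ln(3.479e-15/5.374e-04) = ln(6.47376e-12) = -25.7633
Step 3: 1/T₂ - 1/T₁ = 1/200 - 1/316 = 1.835443e-03 K⁻¹
Step 4: Eₐ = -R × ln(k₂/k₁) / (1/T₂ - 1/T₁) = -8.314 × -25.7633 / 1.835443e-03
Step 5: Eₐ = 1.1670e+05 J/mol = 116.7 kJ/mol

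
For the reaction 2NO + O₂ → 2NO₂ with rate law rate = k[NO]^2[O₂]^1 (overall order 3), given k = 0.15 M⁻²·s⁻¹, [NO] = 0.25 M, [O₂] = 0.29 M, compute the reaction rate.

0.002719 M/s

Step 1: The rate law is rate = k[NO]^2[O₂]^1, overall order = 2+1 = 3
Step 2: Substitute values: rate = 0.15 × (0.25)^2 × (0.29)^1
Step 3: rate = 0.15 × 0.0625 × 0.29 = 0.00271875 M/s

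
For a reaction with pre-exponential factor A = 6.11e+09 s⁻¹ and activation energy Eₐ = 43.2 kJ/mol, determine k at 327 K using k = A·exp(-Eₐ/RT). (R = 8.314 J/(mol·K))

7.67e+02 s⁻¹

Step 1: Use the Arrhenius equation: k = A × exp(-Eₐ/RT)
Step 2: Convert Eₐ to J/mol: 43.2 kJ/mol = 43200 J/mol
Step 3: Calculate the exponent: -Eₐ/(RT) = -43200/(8.314 × 327) = -15.89008
Step 4: k = 6.11e+09 × exp(-15.89008)
Step 5: k = 6.11e+09 × 1.25610e-07 = 7.6748e+02 s⁻¹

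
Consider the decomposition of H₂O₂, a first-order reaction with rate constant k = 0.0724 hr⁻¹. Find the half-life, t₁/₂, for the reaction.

9.574 hr

Step 1: For a first-order reaction, t₁/₂ = ln(2)/k
Step 2: t₁/₂ = ln(2)/0.0724
Step 3: t₁/₂ = 0.6931/0.0724 = 9.574 hr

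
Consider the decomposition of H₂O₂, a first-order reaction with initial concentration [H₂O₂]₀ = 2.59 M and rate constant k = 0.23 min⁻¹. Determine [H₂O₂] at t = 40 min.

0.0002617 M

Step 1: For a first-order reaction: [H₂O₂] = [H₂O₂]₀ × e^(-kt)
Step 2: [H₂O₂] = 2.59 × e^(-0.23 × 40)
Step 3: [H₂O₂] = 2.59 × e^(-9.2)
Step 4: [H₂O₂] = 2.59 × 0.000101039 = 0.0002617 M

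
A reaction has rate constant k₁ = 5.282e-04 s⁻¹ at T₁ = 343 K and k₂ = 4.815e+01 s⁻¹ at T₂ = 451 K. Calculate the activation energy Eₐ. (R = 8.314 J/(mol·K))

136.0 kJ/mol

Step 1: Use the two-temperature Arrhenius form: ln(k₂/k₁) = -Eₐ/R × (1/T₂ - 1/T₁)
Step 2: ln(k₂/k₁) = ln(4.815e+01/5.282e-04) = ln(91158.7) = 11.4204
Step 3: 1/T₂ - 1/T₁ = 1/451 - 1/343 = -6.981570e-04 K⁻¹
Step 4: Eₐ = -R × ln(k₂/k₁) / (1/T₂ - 1/T₁) = -8.314 × 11.4204 / -6.981570e-04
Step 5: Eₐ = 1.3600e+05 J/mol = 136.0 kJ/mol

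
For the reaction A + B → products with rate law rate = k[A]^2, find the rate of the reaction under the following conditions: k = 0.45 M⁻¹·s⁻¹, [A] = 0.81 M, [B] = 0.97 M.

0.2952 M/s

Step 1: The rate law is rate = k[A]^2
Step 2: Note that the rate does not depend on [B] (zero order in B).
Step 3: rate = 0.45 × (0.81)^2 = 0.295245 M/s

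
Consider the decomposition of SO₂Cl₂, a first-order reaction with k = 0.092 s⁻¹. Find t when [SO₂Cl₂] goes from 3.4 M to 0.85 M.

15.07 s

Step 1: For first-order: t = ln([SO₂Cl₂]₀/[SO₂Cl₂])/k
Step 2: t = ln(3.4/0.85)/0.092
Step 3: t = ln(4)/0.092
Step 4: t = 1.386/0.092 = 15.07 s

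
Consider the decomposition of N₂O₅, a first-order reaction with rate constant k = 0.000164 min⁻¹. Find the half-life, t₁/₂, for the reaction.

4227 min

Step 1: For a first-order reaction, t₁/₂ = ln(2)/k
Step 2: t₁/₂ = ln(2)/0.000164
Step 3: t₁/₂ = 0.6931/0.000164 = 4227 min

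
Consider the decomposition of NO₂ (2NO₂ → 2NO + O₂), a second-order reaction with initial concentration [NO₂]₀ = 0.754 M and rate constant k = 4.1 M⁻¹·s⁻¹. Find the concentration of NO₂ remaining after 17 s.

0.01408 M

Step 1: For a second-order reaction: 1/[NO₂] = 1/[NO₂]₀ + kt
Step 2: 1/[NO₂] = 1/0.754 + 4.1 × 17
Step 3: 1/[NO₂] = 1.326 + 69.7 = 71.03
Step 4: [NO₂] = 1/71.03 = 0.01408 M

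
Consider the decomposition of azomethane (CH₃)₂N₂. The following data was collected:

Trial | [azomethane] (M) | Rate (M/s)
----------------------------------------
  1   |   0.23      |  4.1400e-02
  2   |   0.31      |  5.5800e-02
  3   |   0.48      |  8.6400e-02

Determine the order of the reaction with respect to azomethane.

first order (1)

Step 1: Compare trials to find order n where rate₂/rate₁ = ([azomethane]₂/[azomethane]₁)^n
Step 2: rate₂/rate₁ = 5.5800e-02/4.1400e-02 = 1.348
Step 3: [azomethane]₂/[azomethane]₁ = 0.31/0.23 = 1.348
Step 4: n = ln(1.348)/ln(1.348) = 1.00 ≈ 1
Step 5: The reaction is first order in azomethane.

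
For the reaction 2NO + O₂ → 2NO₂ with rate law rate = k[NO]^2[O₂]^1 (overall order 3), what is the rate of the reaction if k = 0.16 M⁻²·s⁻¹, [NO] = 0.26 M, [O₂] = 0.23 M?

0.002488 M/s

Step 1: The rate law is rate = k[NO]^2[O₂]^1, overall order = 2+1 = 3
Step 2: Substitute values: rate = 0.16 × (0.26)^2 × (0.23)^1
Step 3: rate = 0.16 × 0.0676 × 0.23 = 0.00248768 M/s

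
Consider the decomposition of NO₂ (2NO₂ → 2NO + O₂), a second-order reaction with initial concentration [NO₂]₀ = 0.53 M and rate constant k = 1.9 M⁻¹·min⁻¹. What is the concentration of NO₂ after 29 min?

0.01755 M

Step 1: For a second-order reaction: 1/[NO₂] = 1/[NO₂]₀ + kt
Step 2: 1/[NO₂] = 1/0.53 + 1.9 × 29
Step 3: 1/[NO₂] = 1.887 + 55.1 = 56.99
Step 4: [NO₂] = 1/56.99 = 0.01755 M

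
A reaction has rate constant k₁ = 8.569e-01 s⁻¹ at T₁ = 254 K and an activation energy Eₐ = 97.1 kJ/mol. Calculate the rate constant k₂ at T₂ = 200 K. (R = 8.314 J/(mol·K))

3.477e-06 s⁻¹

Step 1: Use the two-temperature Arrhenius form: ln(k₂/k₁) = -Eₐ/R × (1/T₂ - 1/T₁)
Step 2: Convert Eₐ to J/mol: 97.1 kJ/mol = 97100 J/mol
Step 3: 1/T₂ - 1/T₁ = 1/200 - 1/254 = 1.062992e-03 K⁻¹
Step 4: ln(k₂/k₁) = -97100/8.314 × 1.062992e-03 = -12.41479
Step 5: k₂ = k₁ × exp(-12.41479) = 8.569e-01 × 4.05812e-06 = 3.477e-06 s⁻¹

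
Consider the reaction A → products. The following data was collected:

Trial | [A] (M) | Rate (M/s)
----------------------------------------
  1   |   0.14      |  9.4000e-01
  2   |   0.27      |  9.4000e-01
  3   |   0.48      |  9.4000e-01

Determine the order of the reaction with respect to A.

zeroth order (0)

Step 1: Compare trials - when concentration changes, rate stays constant.
Step 2: rate₂/rate₁ = 9.4000e-01/9.4000e-01 = 1
Step 3: [A]₂/[A]₁ = 0.27/0.14 = 1.929
Step 4: Since rate ratio ≈ (conc ratio)^0, the reaction is zeroth order.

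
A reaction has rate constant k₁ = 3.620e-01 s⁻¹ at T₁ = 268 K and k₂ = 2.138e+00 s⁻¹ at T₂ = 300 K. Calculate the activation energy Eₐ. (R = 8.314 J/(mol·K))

37.1 kJ/mol

Step 1: Use the two-temperature Arrhenius form: ln(k₂/k₁) = -Eₐ/R × (1/T₂ - 1/T₁)
Step 2: ln(k₂/k₁) = ln(2.138e+00/3.620e-01) = ln(5.90608) = 1.77598
Step 3: 1/T₂ - 1/T₁ = 1/300 - 1/268 = -3.980100e-04 K⁻¹
Step 4: Eₐ = -R × ln(k₂/k₁) / (1/T₂ - 1/T₁) = -8.314 × 1.77598 / -3.980100e-04
Step 5: Eₐ = 3.7098e+04 J/mol = 37.1 kJ/mol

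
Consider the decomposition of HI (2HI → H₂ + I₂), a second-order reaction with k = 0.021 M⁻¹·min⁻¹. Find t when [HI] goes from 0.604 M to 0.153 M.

232.4 min

Step 1: For second-order: t = (1/[HI] - 1/[HI]₀)/k
Step 2: t = (1/0.153 - 1/0.604)/0.021
Step 3: t = (6.536 - 1.656)/0.021
Step 4: t = 4.88/0.021 = 232.4 min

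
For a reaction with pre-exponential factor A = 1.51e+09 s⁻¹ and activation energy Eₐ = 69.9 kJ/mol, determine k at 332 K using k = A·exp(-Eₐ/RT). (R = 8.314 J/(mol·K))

1.52e-02 s⁻¹

Step 1: Use the Arrhenius equation: k = A × exp(-Eₐ/RT)
Step 2: Convert Eₐ to J/mol: 69.9 kJ/mol = 69900 J/mol
Step 3: Calculate the exponent: -Eₐ/(RT) = -69900/(8.314 × 332) = -25.32381
Step 4: k = 1.51e+09 × exp(-25.32381)
Step 5: k = 1.51e+09 × 1.00464e-11 = 1.5170e-02 s⁻¹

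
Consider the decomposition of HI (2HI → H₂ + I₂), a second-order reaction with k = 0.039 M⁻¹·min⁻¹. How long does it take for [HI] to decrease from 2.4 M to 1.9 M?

2.812 min

Step 1: For second-order: t = (1/[HI] - 1/[HI]₀)/k
Step 2: t = (1/1.9 - 1/2.4)/0.039
Step 3: t = (0.5263 - 0.4167)/0.039
Step 4: t = 0.1096/0.039 = 2.812 min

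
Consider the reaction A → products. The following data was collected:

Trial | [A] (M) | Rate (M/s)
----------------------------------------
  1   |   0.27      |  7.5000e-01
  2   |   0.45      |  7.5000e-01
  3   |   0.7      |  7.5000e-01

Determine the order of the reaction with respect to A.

zeroth order (0)

Step 1: Compare trials - when concentration changes, rate stays constant.
Step 2: rate₂/rate₁ = 7.5000e-01/7.5000e-01 = 1
Step 3: [A]₂/[A]₁ = 0.45/0.27 = 1.667
Step 4: Since rate ratio ≈ (conc ratio)^0, the reaction is zeroth order.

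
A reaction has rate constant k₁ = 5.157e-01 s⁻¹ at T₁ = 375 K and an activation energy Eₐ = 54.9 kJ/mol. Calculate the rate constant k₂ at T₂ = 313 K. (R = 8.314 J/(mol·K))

1.576e-02 s⁻¹

Step 1: Use the two-temperature Arrhenius form: ln(k₂/k₁) = -Eₐ/R × (1/T₂ - 1/T₁)
Step 2: Convert Eₐ to J/mol: 54.9 kJ/mol = 54900 J/mol
Step 3: 1/T₂ - 1/T₁ = 1/313 - 1/375 = 5.282215e-04 K⁻¹
Step 4: ln(k₂/k₁) = -54900/8.314 × 5.282215e-04 = -3.48802
Step 5: k₂ = k₁ × exp(-3.48802) = 5.157e-01 × 3.05613e-02 = 1.576e-02 s⁻¹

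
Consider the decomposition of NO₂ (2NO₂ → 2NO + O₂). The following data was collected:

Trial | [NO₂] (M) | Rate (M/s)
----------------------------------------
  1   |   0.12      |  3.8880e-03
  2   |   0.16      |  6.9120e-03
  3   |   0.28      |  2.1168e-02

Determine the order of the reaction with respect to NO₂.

second order (2)

Step 1: Compare trials to find order n where rate₂/rate₁ = ([NO₂]₂/[NO₂]₁)^n
Step 2: rate₂/rate₁ = 6.9120e-03/3.8880e-03 = 1.778
Step 3: [NO₂]₂/[NO₂]₁ = 0.16/0.12 = 1.333
Step 4: n = ln(1.778)/ln(1.333) = 2.00 ≈ 2
Step 5: The reaction is second order in NO₂.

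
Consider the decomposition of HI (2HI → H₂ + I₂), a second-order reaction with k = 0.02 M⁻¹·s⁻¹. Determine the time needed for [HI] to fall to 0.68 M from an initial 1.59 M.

42.08 s

Step 1: For second-order: t = (1/[HI] - 1/[HI]₀)/k
Step 2: t = (1/0.68 - 1/1.59)/0.02
Step 3: t = (1.471 - 0.6289)/0.02
Step 4: t = 0.8417/0.02 = 42.08 s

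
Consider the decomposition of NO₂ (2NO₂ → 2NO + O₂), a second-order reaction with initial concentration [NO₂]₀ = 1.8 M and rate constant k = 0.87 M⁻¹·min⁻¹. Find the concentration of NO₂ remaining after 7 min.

0.1505 M

Step 1: For a second-order reaction: 1/[NO₂] = 1/[NO₂]₀ + kt
Step 2: 1/[NO₂] = 1/1.8 + 0.87 × 7
Step 3: 1/[NO₂] = 0.5556 + 6.09 = 6.646
Step 4: [NO₂] = 1/6.646 = 0.1505 M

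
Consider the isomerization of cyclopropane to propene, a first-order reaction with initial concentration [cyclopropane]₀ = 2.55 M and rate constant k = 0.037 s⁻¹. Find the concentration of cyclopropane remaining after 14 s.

1.519 M

Step 1: For a first-order reaction: [cyclopropane] = [cyclopropane]₀ × e^(-kt)
Step 2: [cyclopropane] = 2.55 × e^(-0.037 × 14)
Step 3: [cyclopropane] = 2.55 × e^(-0.518)
Step 4: [cyclopropane] = 2.55 × 0.595711 = 1.519 M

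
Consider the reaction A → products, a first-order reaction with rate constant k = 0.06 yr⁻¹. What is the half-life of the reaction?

11.55 yr

Step 1: For a first-order reaction, t₁/₂ = ln(2)/k
Step 2: t₁/₂ = ln(2)/0.06
Step 3: t₁/₂ = 0.6931/0.06 = 11.55 yr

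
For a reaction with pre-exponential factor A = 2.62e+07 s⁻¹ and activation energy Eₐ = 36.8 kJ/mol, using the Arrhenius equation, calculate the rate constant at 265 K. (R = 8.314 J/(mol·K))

1.46e+00 s⁻¹

Step 1: Use the Arrhenius equation: k = A × exp(-Eₐ/RT)
Step 2: Convert Eₐ to J/mol: 36.8 kJ/mol = 36800 J/mol
Step 3: Calculate the exponent: -Eₐ/(RT) = -36800/(8.314 × 265) = -16.70290
Step 4: k = 2.62e+07 × exp(-16.70290)
Step 5: k = 2.62e+07 × 5.57215e-08 = 1.4599e+00 s⁻¹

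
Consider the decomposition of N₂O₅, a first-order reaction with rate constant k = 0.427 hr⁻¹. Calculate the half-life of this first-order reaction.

1.623 hr

Step 1: For a first-order reaction, t₁/₂ = ln(2)/k
Step 2: t₁/₂ = ln(2)/0.427
Step 3: t₁/₂ = 0.6931/0.427 = 1.623 hr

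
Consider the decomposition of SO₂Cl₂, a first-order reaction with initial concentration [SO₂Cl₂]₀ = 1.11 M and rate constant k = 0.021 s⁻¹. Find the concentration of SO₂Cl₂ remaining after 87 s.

0.1786 M

Step 1: For a first-order reaction: [SO₂Cl₂] = [SO₂Cl₂]₀ × e^(-kt)
Step 2: [SO₂Cl₂] = 1.11 × e^(-0.021 × 87)
Step 3: [SO₂Cl₂] = 1.11 × e^(-1.827)
Step 4: [SO₂Cl₂] = 1.11 × 0.160896 = 0.1786 M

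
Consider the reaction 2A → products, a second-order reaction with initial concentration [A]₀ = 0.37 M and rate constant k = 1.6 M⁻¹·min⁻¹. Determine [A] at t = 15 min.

0.03745 M

Step 1: For a second-order reaction: 1/[A] = 1/[A]₀ + kt
Step 2: 1/[A] = 1/0.37 + 1.6 × 15
Step 3: 1/[A] = 2.703 + 24 = 26.7
Step 4: [A] = 1/26.7 = 0.03745 M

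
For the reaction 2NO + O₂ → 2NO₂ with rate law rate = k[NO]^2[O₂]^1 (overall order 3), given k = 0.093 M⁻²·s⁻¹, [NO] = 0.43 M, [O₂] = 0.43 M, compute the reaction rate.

0.007394 M/s

Step 1: The rate law is rate = k[NO]^2[O₂]^1, overall order = 2+1 = 3
Step 2: Substitute values: rate = 0.093 × (0.43)^2 × (0.43)^1
Step 3: rate = 0.093 × 0.1849 × 0.43 = 0.00739415 M/s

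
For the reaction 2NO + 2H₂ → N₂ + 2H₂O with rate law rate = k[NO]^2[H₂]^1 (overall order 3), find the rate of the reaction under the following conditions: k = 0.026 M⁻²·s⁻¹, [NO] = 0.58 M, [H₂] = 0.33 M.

0.002886 M/s

Step 1: The rate law is rate = k[NO]^2[H₂]^1, overall order = 2+1 = 3
Step 2: Substitute values: rate = 0.026 × (0.58)^2 × (0.33)^1
Step 3: rate = 0.026 × 0.3364 × 0.33 = 0.00288631 M/s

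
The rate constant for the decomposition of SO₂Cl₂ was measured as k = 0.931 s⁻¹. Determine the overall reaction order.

first order (1)

Step 1: The units of k for an nth-order reaction are (concentration)^(1-n)·(time)⁻¹.
Step 2: Here k has units s⁻¹, so the concentration exponent is 0.
Step 3: 1 - n = 0 ⇒ n = 1. The reaction is first order.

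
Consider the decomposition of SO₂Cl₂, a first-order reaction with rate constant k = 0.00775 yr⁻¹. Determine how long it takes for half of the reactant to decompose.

89.44 yr

Step 1: For a first-order reaction, t₁/₂ = ln(2)/k
Step 2: t₁/₂ = ln(2)/0.00775
Step 3: t₁/₂ = 0.6931/0.00775 = 89.44 yr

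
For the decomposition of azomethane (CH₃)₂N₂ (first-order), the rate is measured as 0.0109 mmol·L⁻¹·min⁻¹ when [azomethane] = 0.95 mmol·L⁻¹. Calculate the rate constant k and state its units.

0.01147 min⁻¹

Step 1: rate = k[azomethane]^1, so k = rate / [azomethane]^1.
Step 2: k = 0.0109 / (0.95)^1 = 0.0109 / 0.95.
Step 3: k = 0.01147 min⁻¹.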